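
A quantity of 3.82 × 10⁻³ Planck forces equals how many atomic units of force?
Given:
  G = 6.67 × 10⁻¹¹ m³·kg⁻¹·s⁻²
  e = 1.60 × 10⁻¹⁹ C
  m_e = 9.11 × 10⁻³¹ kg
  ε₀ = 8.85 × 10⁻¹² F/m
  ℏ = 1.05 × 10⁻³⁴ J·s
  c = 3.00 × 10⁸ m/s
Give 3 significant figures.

5.57 × 10⁴⁸

Planck force: F_P = c⁴/G = 1.21 × 10⁴⁴ N
atomic unit of force: F_au = E_h/a₀ = m_e²e⁶/((4πε₀)³ℏ⁴) = 8.33 × 10⁻⁸ N
3.82 × 10⁻³ × 1.21 × 10⁴⁴ / 8.33 × 10⁻⁸ = 5.57 × 10⁴⁸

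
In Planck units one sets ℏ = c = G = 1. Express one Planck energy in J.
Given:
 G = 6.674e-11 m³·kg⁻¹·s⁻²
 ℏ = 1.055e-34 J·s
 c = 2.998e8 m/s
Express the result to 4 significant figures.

1.957e9 J

E_P = √(ℏc⁵/G)
  = √(3.828e18)
  = 1.957e9 J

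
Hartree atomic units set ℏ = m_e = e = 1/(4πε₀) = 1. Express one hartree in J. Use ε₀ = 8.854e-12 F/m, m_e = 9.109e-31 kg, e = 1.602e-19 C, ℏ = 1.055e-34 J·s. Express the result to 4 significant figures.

The unique combination of the constants set to 1 with dimensions of energy is E_h = m_e e⁴/(4πε₀ℏ)².
  = 6.000e-106 / 1.378e-88
  = 4.354e-18 J

4.354e-18 J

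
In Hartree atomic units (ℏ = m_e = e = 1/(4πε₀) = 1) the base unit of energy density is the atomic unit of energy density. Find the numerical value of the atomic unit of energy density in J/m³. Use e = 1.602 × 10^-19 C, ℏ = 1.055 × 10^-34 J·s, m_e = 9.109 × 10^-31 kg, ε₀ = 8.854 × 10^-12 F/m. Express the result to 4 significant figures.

u_au = E_h/a₀³ = m_e⁴e¹⁰/((4πε₀)⁵ℏ⁸)
E_h = 4.354 × 10^-18 J
a₀ = 5.297 × 10^-11 m
E_h/a₀³ = 2.929 × 10^13 J/m³

2.929 × 10^13 J/m³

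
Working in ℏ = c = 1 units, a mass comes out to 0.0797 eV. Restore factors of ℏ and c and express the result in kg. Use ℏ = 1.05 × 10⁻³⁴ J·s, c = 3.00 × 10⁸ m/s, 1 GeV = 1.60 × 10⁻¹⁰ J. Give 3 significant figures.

1.42 × 10⁻³⁷ kg

Mass is [E]/c²; divide by c².
1 GeV → 1/c² × (1 GeV in J) = 1.78 × 10⁻²⁷ kg.
Convert the energy scale: 0.0797 eV = 7.97 × 10⁻¹¹ GeV.
Result: 7.97 × 10⁻¹¹ × 1.78 × 10⁻²⁷ = 1.42 × 10⁻³⁷ kg.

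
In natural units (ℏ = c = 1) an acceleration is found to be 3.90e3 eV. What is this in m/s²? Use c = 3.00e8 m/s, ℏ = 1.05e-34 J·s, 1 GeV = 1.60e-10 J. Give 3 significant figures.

Acceleration is [L]/[T]² = c·[E]/ℏ.
1 GeV → c/ℏ × (1 GeV in J) = 4.57e32 m/s².
Convert the energy scale: 3.90e3 eV = 3.90e-6 GeV.
Result: 3.90e-6 × 4.57e32 = 1.78e27 m/s².

1.78e27 m/s²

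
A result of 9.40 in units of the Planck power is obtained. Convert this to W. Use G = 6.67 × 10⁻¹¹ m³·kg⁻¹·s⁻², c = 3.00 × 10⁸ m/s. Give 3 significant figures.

3.42 × 10⁵³ W

One Planck power: P_P = c⁵/G = 3.64 × 10⁵² W.
9.40 × 3.64 × 10⁵² W = 3.42 × 10⁵³ W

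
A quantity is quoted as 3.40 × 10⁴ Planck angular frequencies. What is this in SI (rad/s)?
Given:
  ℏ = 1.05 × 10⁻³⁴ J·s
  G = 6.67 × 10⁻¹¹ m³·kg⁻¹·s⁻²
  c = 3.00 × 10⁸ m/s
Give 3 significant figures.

One Planck angular frequency: ω_P = √(c⁵/(ℏG)) = 1.86 × 10⁴³ rad/s.
3.40 × 10⁴ × 1.86 × 10⁴³ rad/s = 6.33 × 10⁴⁷ rad/s

6.33 × 10⁴⁷ rad/s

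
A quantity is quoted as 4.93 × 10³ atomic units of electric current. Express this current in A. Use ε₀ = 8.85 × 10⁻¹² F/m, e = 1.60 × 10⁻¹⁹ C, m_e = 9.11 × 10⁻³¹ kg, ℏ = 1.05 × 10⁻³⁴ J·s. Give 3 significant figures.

32.9 A

One atomic unit of electric current: I_au = e E_h/ℏ = m_e e⁵/((4πε₀)²ℏ³) = 6.67 × 10⁻³ A.
4.93 × 10³ × 6.67 × 10⁻³ A = 32.9 A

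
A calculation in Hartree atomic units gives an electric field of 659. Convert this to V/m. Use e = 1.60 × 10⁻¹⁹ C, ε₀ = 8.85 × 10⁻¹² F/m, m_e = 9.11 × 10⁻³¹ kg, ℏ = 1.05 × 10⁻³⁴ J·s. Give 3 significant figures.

3.43 × 10¹⁴ V/m

One atomic unit of electric field: E_au = E_h/(e a₀) = m_e²e⁵/((4πε₀)³ℏ⁴) = 5.20 × 10¹¹ V/m.
659 × 5.20 × 10¹¹ V/m = 3.43 × 10¹⁴ V/m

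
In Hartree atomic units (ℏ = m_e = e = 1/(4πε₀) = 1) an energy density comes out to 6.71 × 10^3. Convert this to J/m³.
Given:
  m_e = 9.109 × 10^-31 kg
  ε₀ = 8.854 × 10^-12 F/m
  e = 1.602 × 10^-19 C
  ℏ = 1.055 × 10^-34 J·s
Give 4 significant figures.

One atomic unit of energy density: u_au = E_h/a₀³ = m_e⁴e¹⁰/((4πε₀)⁵ℏ⁸) = 2.929 × 10^13 J/m³.
6.71 × 10^3 × 2.929 × 10^13 J/m³ = 1.965 × 10^17 J/m³

1.965 × 10^17 J/m³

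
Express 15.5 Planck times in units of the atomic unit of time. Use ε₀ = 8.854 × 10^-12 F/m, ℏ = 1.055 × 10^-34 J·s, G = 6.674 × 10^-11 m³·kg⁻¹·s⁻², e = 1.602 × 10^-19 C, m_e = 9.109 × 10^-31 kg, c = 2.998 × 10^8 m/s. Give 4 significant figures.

3.449 × 10^-26

Planck time: t_P = √(ℏG/c⁵) = 5.392 × 10^-44 s
atomic unit of time: τ_au = (4πε₀)²ℏ³/(m_e e⁴) = 2.423 × 10^-17 s
15.5 × 5.392 × 10^-44 / 2.423 × 10^-17 = 3.449 × 10^-26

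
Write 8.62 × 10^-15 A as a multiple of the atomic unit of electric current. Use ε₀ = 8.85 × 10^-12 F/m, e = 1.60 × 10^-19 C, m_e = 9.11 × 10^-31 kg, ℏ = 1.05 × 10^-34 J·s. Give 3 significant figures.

1.29 × 10^-12

atomic unit of electric current: I_au = e E_h/ℏ = m_e e⁵/((4πε₀)²ℏ³) = 6.67 × 10^-3 A.
8.62 × 10^-15 / 6.67 × 10^-3 = 1.29 × 10^-12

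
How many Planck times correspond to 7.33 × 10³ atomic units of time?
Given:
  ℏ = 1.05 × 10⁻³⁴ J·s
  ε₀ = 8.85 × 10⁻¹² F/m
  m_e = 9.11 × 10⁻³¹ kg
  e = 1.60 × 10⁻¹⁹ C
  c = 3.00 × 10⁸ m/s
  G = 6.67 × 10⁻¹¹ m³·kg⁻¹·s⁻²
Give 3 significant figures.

atomic unit of time: τ_au = (4πε₀)²ℏ³/(m_e e⁴) = 2.40 × 10⁻¹⁷ s
Planck time: t_P = √(ℏG/c⁵) = 5.37 × 10⁻⁴⁴ s
7.33 × 10³ × 2.40 × 10⁻¹⁷ / 5.37 × 10⁻⁴⁴ = 3.27 × 10³⁰

3.27 × 10³⁰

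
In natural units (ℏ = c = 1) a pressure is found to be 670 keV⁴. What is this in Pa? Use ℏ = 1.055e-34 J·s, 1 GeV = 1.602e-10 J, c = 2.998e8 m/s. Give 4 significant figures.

1.395e16 Pa

Pressure is [E]/[L]³ = [E]⁴/(ℏc)³.
1 GeV⁴ → 1/(ℏc)³ × (1 GeV in J)⁴ = 2.082e37 Pa.
Convert the energy scale: 670 keV⁴ = 6.70e-22 GeV⁴.
Result: 6.70e-22 × 2.082e37 = 1.395e16 Pa.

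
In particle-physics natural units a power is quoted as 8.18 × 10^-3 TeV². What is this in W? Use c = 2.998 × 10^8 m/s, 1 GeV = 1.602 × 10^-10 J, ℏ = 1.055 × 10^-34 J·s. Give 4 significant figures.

Power is [E]/[T] = [E]²/ℏ.
1 GeV² → 1/ℏ × (1 GeV in J)² = 2.433 × 10^14 W.
Convert the energy scale: 8.18 × 10^-3 TeV² = 8.18 × 10^3 GeV².
Result: 8.18 × 10^3 × 2.433 × 10^14 = 1.990 × 10^18 W.

1.990 × 10^18 W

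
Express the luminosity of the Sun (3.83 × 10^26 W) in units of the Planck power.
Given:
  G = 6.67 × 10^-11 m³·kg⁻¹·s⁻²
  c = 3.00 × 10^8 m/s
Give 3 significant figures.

1.05 × 10^-26

Planck power: P_P = c⁵/G = 3.64 × 10^52 W.
3.83 × 10^26 / 3.64 × 10^52 = 1.05 × 10^-26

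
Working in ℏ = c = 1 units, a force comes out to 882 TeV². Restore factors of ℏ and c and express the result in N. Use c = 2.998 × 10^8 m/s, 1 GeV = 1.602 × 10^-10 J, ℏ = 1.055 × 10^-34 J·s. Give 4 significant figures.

Force is [E]/[L] = [E]²/(ℏc); restore (ℏc)⁻¹.
1 GeV² → 1/(ℏc) × (1 GeV in J)² = 8.114 × 10^5 N.
Convert the energy scale: 882 TeV² = 8.82 × 10^8 GeV².
Result: 8.82 × 10^8 × 8.114 × 10^5 = 7.157 × 10^14 N.

7.157 × 10^14 N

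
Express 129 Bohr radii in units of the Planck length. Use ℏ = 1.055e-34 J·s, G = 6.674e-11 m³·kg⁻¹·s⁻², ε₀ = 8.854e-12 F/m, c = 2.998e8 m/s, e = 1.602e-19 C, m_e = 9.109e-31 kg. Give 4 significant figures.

Bohr radius: a₀ = 4πε₀ℏ²/(m_e e²) = 5.297e-11 m
Planck length: ℓ_P = √(ℏG/c³) = 1.616e-35 m
129 × 5.297e-11 / 1.616e-35 = 4.227e26

4.227e26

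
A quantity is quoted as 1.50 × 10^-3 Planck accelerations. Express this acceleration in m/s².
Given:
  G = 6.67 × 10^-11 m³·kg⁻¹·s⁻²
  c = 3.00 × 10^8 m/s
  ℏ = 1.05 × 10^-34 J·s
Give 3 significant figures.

8.38 × 10^48 m/s²

One Planck acceleration: a_P = √(c⁷/(ℏG)) = 5.59 × 10^51 m/s².
1.50 × 10^-3 × 5.59 × 10^51 m/s² = 8.38 × 10^48 m/s²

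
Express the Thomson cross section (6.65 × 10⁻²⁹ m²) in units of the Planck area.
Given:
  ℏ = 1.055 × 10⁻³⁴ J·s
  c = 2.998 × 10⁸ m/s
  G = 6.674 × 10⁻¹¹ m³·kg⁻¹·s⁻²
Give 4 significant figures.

2.545 × 10⁴¹

Planck area: A_P = ℏG/c³ = 2.613 × 10⁻⁷⁰ m².
6.65 × 10⁻²⁹ / 2.613 × 10⁻⁷⁰ = 2.545 × 10⁴¹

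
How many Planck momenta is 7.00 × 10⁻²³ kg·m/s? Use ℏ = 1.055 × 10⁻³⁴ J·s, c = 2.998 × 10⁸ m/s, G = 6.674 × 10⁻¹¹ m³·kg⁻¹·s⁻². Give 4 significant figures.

1.073 × 10⁻²³

Planck momentum: p_P = √(ℏc³/G) = 6.527 kg·m/s.
7.00 × 10⁻²³ / 6.527 = 1.073 × 10⁻²³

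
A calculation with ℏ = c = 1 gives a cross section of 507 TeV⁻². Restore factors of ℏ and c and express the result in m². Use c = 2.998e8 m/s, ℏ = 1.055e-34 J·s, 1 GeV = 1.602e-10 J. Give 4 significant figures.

Area is [L]² = [E]⁻²·(ℏc)²; restore (ℏc)².
1 GeV⁻² → (ℏc)² × (1 GeV in J)⁻² = 3.898e-32 m².
Convert the energy scale: 507 TeV⁻² = 5.07e-4 GeV⁻².
Result: 5.07e-4 × 3.898e-32 = 1.976e-35 m².

1.976e-35 m²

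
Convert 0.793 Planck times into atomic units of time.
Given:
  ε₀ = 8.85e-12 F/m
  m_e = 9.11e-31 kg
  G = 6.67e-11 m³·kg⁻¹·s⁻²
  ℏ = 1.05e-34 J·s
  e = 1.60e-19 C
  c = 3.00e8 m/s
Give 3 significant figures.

Planck time: t_P = √(ℏG/c⁵) = 5.37e-44 s
atomic unit of time: τ_au = (4πε₀)²ℏ³/(m_e e⁴) = 2.40e-17 s
0.793 × 5.37e-44 / 2.40e-17 = 1.78e-27

1.78e-27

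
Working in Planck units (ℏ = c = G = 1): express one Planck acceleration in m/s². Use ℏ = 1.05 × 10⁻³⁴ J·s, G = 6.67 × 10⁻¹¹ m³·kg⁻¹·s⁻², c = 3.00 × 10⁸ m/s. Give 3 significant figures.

The unique combination of the constants set to 1 with dimensions of acceleration is a_P = √(c⁷/(ℏG)).
  = √(3.12 × 10¹⁰³)
  = 5.59 × 10⁵¹ m/s²

5.59 × 10⁵¹ m/s²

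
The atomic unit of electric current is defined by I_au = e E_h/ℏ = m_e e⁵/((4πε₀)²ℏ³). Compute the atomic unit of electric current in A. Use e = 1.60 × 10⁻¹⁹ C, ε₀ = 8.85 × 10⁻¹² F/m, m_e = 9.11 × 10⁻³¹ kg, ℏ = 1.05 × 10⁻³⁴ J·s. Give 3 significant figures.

6.67 × 10⁻³ A

I_au = e E_h/ℏ = m_e e⁵/((4πε₀)²ℏ³)
E_h = 4.38 × 10⁻¹⁸ J
e·E_h/ℏ = 6.67 × 10⁻³ A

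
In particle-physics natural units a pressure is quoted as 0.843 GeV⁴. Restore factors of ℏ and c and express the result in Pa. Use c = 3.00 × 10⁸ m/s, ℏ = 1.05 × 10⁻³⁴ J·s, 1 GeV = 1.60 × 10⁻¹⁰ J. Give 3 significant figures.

Pressure is [E]/[L]³ = [E]⁴/(ℏc)³.
1 GeV⁴ → 1/(ℏc)³ × (1 GeV in J)⁴ = 2.10 × 10³⁷ Pa.
Result: 0.843 × 2.10 × 10³⁷ = 1.77 × 10³⁷ Pa.

1.77 × 10³⁷ Pa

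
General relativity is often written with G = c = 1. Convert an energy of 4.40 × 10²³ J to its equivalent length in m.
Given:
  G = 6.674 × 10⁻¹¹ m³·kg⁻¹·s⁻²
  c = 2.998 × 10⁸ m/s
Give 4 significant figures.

Energy → length via G/c⁴.
4.40 × 10²³ J × (G/c⁴) = 3.635 × 10⁻²¹ m

3.635 × 10⁻²¹ m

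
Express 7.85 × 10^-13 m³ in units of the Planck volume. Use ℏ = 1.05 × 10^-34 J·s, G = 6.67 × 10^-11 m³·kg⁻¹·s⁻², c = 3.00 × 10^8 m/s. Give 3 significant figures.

Planck volume: V_P = (ℏG/c³)^(3/2) = 4.18 × 10^-105 m³.
7.85 × 10^-13 / 4.18 × 10^-105 = 1.88 × 10^92

1.88 × 10^92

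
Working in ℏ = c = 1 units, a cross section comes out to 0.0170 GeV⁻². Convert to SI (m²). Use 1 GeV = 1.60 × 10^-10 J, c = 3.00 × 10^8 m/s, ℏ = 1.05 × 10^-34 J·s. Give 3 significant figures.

6.59 × 10^-34 m²

Area is [L]² = [E]⁻²·(ℏc)²; restore (ℏc)².
1 GeV⁻² → (ℏc)² × (1 GeV in J)⁻² = 3.88 × 10^-32 m².
Result: 0.0170 × 3.88 × 10^-32 = 6.59 × 10^-34 m².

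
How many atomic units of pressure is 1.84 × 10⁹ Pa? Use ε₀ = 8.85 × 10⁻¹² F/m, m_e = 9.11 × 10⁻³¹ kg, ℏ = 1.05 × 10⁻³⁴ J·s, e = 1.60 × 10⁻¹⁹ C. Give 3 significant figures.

6.11 × 10⁻⁵

atomic unit of pressure: P_au = E_h/a₀³ = m_e⁴e¹⁰/((4πε₀)⁵ℏ⁸) = 3.01 × 10¹³ Pa.
1.84 × 10⁹ / 3.01 × 10¹³ = 6.11 × 10⁻⁵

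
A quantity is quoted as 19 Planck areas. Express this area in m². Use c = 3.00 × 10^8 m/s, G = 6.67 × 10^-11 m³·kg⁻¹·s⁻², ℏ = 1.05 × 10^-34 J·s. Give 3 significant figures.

4.93 × 10^-69 m²

One Planck area: A_P = ℏG/c³ = 2.59 × 10^-70 m².
19 × 2.59 × 10^-70 m² = 4.93 × 10^-69 m²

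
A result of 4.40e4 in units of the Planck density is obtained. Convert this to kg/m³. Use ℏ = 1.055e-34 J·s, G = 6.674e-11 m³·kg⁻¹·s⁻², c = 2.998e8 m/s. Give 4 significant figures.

2.268e101 kg/m³

One Planck density: ρ_P = c⁵/(ℏG²) = 5.154e96 kg/m³.
4.40e4 × 5.154e96 kg/m³ = 2.268e101 kg/m³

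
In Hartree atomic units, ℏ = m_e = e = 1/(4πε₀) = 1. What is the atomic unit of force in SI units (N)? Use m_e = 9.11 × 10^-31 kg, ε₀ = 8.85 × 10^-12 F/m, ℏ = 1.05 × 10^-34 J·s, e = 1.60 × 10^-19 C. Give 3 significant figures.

8.33 × 10^-8 N

The unique combination of the constants set to 1 with dimensions of force is F_au = E_h/a₀ = m_e²e⁶/((4πε₀)³ℏ⁴).
E_h = 4.38 × 10^-18 J
a₀ = 5.26 × 10^-11 m
E_h/a₀ = 8.33 × 10^-8 N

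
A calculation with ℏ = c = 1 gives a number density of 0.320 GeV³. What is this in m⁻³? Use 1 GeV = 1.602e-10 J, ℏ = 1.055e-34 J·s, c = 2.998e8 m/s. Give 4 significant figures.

Number density is [L]⁻³ = [E]³/(ℏc)³.
1 GeV³ → 1/(ℏc)³ × (1 GeV in J)³ = 1.299e47 m⁻³.
Result: 0.320 × 1.299e47 = 4.158e46 m⁻³.

4.158e46 m⁻³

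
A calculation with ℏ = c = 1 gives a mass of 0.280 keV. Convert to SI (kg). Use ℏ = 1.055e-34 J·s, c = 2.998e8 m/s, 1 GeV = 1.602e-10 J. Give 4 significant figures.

4.991e-34 kg

Mass is [E]/c²; divide by c².
1 GeV → 1/c² × (1 GeV in J) = 1.782e-27 kg.
Convert the energy scale: 0.280 keV = 2.80e-7 GeV.
Result: 2.80e-7 × 1.782e-27 = 4.991e-34 kg.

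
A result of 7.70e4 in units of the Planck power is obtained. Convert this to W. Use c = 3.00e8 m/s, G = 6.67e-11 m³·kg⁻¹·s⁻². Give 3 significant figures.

One Planck power: P_P = c⁵/G = 3.64e52 W.
7.70e4 × 3.64e52 W = 2.81e57 W

2.81e57 W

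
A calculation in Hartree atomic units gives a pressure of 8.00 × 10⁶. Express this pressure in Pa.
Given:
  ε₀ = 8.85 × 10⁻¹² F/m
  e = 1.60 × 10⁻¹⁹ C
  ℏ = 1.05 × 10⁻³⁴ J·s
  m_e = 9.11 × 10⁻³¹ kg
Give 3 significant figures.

2.41 × 10²⁰ Pa

One atomic unit of pressure: P_au = E_h/a₀³ = m_e⁴e¹⁰/((4πε₀)⁵ℏ⁸) = 3.01 × 10¹³ Pa.
8.00 × 10⁶ × 3.01 × 10¹³ Pa = 2.41 × 10²⁰ Pa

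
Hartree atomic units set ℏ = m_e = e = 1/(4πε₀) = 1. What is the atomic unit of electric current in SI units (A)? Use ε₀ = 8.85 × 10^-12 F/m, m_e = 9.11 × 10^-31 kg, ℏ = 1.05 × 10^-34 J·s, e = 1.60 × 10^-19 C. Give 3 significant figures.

6.67 × 10^-3 A

Dimensional analysis gives I_au = e E_h/ℏ = m_e e⁵/((4πε₀)²ℏ³).
E_h = 4.38 × 10^-18 J
e·E_h/ℏ = 6.67 × 10^-3 A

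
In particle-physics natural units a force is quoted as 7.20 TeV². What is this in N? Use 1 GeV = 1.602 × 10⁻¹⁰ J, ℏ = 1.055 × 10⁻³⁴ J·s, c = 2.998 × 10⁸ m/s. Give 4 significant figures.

Force is [E]/[L] = [E]²/(ℏc); restore (ℏc)⁻¹.
1 GeV² → 1/(ℏc) × (1 GeV in J)² = 8.114 × 10⁵ N.
Convert the energy scale: 7.20 TeV² = 7.20 × 10⁶ GeV².
Result: 7.20 × 10⁶ × 8.114 × 10⁵ = 5.842 × 10¹² N.

5.842 × 10¹² N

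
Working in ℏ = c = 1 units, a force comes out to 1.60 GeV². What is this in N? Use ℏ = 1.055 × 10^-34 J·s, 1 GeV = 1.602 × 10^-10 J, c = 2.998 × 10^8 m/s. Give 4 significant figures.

1.298 × 10^6 N

Force is [E]/[L] = [E]²/(ℏc); restore (ℏc)⁻¹.
1 GeV² → 1/(ℏc) × (1 GeV in J)² = 8.114 × 10^5 N.
Result: 1.60 × 8.114 × 10^5 = 1.298 × 10^6 N.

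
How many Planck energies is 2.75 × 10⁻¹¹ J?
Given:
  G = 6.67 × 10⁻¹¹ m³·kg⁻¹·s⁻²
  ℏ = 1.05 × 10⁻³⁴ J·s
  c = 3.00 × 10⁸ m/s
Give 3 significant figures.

1.41 × 10⁻²⁰

Planck energy: E_P = √(ℏc⁵/G) = 1.96 × 10⁹ J.
2.75 × 10⁻¹¹ / 1.96 × 10⁹ = 1.41 × 10⁻²⁰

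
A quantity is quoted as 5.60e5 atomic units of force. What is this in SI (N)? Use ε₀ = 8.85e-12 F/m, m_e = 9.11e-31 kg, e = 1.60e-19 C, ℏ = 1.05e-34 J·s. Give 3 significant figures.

0.0466 N

One atomic unit of force: F_au = E_h/a₀ = m_e²e⁶/((4πε₀)³ℏ⁴) = 8.33e-8 N.
5.60e5 × 8.33e-8 N = 0.0466 N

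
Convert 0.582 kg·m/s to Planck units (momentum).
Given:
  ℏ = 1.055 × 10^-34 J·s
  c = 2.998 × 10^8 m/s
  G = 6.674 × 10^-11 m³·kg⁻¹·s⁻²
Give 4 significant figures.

Planck momentum: p_P = √(ℏc³/G) = 6.527 kg·m/s.
0.582 / 6.527 = 0.08917

0.08917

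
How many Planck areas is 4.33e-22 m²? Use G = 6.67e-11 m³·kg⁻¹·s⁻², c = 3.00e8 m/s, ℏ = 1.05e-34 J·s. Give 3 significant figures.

Planck area: A_P = ℏG/c³ = 2.59e-70 m².
4.33e-22 / 2.59e-70 = 1.67e48

1.67e48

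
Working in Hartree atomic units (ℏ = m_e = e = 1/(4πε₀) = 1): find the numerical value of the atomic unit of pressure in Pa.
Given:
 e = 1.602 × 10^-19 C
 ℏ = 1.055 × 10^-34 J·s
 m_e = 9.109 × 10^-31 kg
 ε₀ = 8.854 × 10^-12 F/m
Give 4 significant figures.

From ℏ = m_e = e = 1/(4πε₀) = 1 the pressure scale is P_au = E_h/a₀³ = m_e⁴e¹⁰/((4πε₀)⁵ℏ⁸).
E_h = 4.354 × 10^-18 J
a₀ = 5.297 × 10^-11 m
E_h/a₀³ = 2.929 × 10^13 Pa

2.929 × 10^13 Pa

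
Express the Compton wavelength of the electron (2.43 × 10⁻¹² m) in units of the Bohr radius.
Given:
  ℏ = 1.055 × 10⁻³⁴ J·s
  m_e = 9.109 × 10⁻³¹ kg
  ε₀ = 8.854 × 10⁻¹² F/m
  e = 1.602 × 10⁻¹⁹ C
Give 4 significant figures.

0.04587

Bohr radius: a₀ = 4πε₀ℏ²/(m_e e²) = 5.297 × 10⁻¹¹ m.
2.43 × 10⁻¹² / 5.297 × 10⁻¹¹ = 0.04587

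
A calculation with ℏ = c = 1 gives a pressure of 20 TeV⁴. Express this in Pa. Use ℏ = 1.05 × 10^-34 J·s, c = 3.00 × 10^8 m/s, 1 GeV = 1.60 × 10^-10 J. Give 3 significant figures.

4.19 × 10^50 Pa

Pressure is [E]/[L]³ = [E]⁴/(ℏc)³.
1 GeV⁴ → 1/(ℏc)³ × (1 GeV in J)⁴ = 2.10 × 10^37 Pa.
Convert the energy scale: 20 TeV⁴ = 2.00 × 10^13 GeV⁴.
Result: 2.00 × 10^13 × 2.10 × 10^37 = 4.19 × 10^50 Pa.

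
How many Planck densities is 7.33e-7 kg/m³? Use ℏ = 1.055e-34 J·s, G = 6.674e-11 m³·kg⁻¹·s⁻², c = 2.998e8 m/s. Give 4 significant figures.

Planck density: ρ_P = c⁵/(ℏG²) = 5.154e96 kg/m³.
7.33e-7 / 5.154e96 = 1.422e-103

1.422e-103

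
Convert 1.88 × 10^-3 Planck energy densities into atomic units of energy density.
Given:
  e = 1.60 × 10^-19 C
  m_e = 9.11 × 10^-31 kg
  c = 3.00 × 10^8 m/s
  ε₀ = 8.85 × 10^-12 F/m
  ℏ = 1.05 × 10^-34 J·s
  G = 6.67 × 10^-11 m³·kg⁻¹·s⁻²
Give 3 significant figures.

2.92 × 10^97

Planck energy density: u_P = c⁷/(ℏG²) = 4.68 × 10^113 J/m³
atomic unit of energy density: u_au = E_h/a₀³ = m_e⁴e¹⁰/((4πε₀)⁵ℏ⁸) = 3.01 × 10^13 J/m³
1.88 × 10^-3 × 4.68 × 10^113 / 3.01 × 10^13 = 2.92 × 10^97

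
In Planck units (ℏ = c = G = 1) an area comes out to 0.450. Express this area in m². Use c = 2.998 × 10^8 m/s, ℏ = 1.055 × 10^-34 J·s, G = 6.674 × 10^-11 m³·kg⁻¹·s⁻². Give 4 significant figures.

One Planck area: A_P = ℏG/c³ = 2.613 × 10^-70 m².
0.450 × 2.613 × 10^-70 m² = 1.176 × 10^-70 m²

1.176 × 10^-70 m²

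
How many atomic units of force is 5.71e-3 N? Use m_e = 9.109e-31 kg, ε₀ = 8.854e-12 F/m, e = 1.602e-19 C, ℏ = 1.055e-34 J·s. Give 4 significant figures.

atomic unit of force: F_au = E_h/a₀ = m_e²e⁶/((4πε₀)³ℏ⁴) = 8.220e-8 N.
5.71e-3 / 8.220e-8 = 6.947e4

6.947e4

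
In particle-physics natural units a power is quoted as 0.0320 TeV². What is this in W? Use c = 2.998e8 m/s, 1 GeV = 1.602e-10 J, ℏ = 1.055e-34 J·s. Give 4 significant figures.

7.784e18 W

Power is [E]/[T] = [E]²/ℏ.
1 GeV² → 1/ℏ × (1 GeV in J)² = 2.433e14 W.
Convert the energy scale: 0.0320 TeV² = 3.20e4 GeV².
Result: 3.20e4 × 2.433e14 = 7.784e18 W.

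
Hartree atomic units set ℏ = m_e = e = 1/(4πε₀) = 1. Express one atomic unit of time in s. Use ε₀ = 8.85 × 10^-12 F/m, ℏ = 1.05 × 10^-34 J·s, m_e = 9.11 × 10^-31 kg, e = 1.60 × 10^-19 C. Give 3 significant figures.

2.40 × 10^-17 s

The unique combination of the constants set to 1 with dimensions of time is τ_au = (4πε₀)²ℏ³/(m_e e⁴).
E_h = 4.38 × 10^-18 J
ℏ/E_h = 2.40 × 10^-17 s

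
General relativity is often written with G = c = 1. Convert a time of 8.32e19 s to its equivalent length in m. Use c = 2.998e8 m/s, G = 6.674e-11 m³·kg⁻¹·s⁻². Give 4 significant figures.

Time → length via c.
8.32e19 s × (c) = 2.494e28 m

2.494e28 m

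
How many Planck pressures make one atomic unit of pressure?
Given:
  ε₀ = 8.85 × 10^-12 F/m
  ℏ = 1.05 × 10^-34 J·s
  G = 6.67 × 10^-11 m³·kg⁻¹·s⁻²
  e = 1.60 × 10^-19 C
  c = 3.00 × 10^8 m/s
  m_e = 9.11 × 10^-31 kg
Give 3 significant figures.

atomic unit of pressure: P_au = E_h/a₀³ = m_e⁴e¹⁰/((4πε₀)⁵ℏ⁸) = 3.01 × 10^13 Pa
Planck pressure: p_P = c⁷/(ℏG²) = 4.68 × 10^113 Pa
ratio = 3.01 × 10^13 / 4.68 × 10^113 = 6.44 × 10^-101

6.44 × 10^-101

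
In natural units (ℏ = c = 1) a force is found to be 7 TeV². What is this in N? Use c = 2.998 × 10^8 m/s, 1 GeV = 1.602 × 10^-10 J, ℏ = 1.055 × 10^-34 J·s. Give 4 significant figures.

Force is [E]/[L] = [E]²/(ℏc); restore (ℏc)⁻¹.
1 GeV² → 1/(ℏc) × (1 GeV in J)² = 8.114 × 10^5 N.
Convert the energy scale: 7 TeV² = 7.00 × 10^6 GeV².
Result: 7.00 × 10^6 × 8.114 × 10^5 = 5.680 × 10^12 N.

5.680 × 10^12 N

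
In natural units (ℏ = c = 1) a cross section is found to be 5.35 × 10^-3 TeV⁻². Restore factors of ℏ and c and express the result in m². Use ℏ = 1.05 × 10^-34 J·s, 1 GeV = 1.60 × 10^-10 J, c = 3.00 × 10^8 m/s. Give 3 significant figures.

2.07 × 10^-40 m²

Area is [L]² = [E]⁻²·(ℏc)²; restore (ℏc)².
1 GeV⁻² → (ℏc)² × (1 GeV in J)⁻² = 3.88 × 10^-32 m².
Convert the energy scale: 5.35 × 10^-3 TeV⁻² = 5.35 × 10^-9 GeV⁻².
Result: 5.35 × 10^-9 × 3.88 × 10^-32 = 2.07 × 10^-40 m².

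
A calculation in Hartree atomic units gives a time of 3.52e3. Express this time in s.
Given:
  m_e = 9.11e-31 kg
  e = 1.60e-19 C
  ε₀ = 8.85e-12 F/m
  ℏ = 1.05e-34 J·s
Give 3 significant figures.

One atomic unit of time: τ_au = (4πε₀)²ℏ³/(m_e e⁴) = 2.40e-17 s.
3.52e3 × 2.40e-17 s = 8.44e-14 s

8.44e-14 s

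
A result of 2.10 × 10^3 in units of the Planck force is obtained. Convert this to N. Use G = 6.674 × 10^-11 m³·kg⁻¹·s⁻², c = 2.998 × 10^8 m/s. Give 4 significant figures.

2.542 × 10^47 N

One Planck force: F_P = c⁴/G = 1.210 × 10^44 N.
2.10 × 10^3 × 1.210 × 10^44 N = 2.542 × 10^47 N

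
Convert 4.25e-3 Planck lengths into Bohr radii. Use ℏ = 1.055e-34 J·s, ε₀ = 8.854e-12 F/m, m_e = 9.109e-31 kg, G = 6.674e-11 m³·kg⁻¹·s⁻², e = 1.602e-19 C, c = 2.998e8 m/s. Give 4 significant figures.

1.297e-27

Planck length: ℓ_P = √(ℏG/c³) = 1.616e-35 m
Bohr radius: a₀ = 4πε₀ℏ²/(m_e e²) = 5.297e-11 m
4.25e-3 × 1.616e-35 / 5.297e-11 = 1.297e-27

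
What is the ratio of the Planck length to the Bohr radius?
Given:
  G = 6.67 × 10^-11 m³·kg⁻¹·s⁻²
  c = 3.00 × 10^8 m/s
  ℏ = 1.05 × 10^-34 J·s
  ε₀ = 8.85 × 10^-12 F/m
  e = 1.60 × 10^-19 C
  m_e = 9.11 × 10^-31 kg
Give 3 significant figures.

3.06 × 10^-25

Planck length: ℓ_P = √(ℏG/c³) = 1.61 × 10^-35 m
Bohr radius: a₀ = 4πε₀ℏ²/(m_e e²) = 5.26 × 10^-11 m
ratio = 1.61 × 10^-35 / 5.26 × 10^-11 = 3.06 × 10^-25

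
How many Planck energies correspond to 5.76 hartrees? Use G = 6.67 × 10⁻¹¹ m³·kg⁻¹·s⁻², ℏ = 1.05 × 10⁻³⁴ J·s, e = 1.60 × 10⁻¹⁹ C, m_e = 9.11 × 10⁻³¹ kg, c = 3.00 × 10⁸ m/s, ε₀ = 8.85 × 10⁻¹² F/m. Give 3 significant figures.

1.29 × 10⁻²⁶

hartree: E_h = m_e e⁴/(4πε₀ℏ)² = 4.38 × 10⁻¹⁸ J
Planck energy: E_P = √(ℏc⁵/G) = 1.96 × 10⁹ J
5.76 × 4.38 × 10⁻¹⁸ / 1.96 × 10⁹ = 1.29 × 10⁻²⁶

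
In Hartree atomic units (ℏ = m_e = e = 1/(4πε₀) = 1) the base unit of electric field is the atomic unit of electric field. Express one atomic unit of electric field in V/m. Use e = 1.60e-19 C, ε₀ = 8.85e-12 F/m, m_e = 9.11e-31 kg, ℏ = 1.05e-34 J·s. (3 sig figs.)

E_au = E_h/(e a₀) = m_e²e⁵/((4πε₀)³ℏ⁴)
E_h = 4.38e-18 J
a₀ = 5.26e-11 m
E_h/(e·a₀) = 5.20e11 V/m

5.20e11 V/m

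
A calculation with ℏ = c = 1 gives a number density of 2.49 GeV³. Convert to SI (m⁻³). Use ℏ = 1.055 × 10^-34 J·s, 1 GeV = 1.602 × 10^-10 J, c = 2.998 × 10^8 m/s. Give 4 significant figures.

3.235 × 10^47 m⁻³

Number density is [L]⁻³ = [E]³/(ℏc)³.
1 GeV³ → 1/(ℏc)³ × (1 GeV in J)³ = 1.299 × 10^47 m⁻³.
Result: 2.49 × 1.299 × 10^47 = 3.235 × 10^47 m⁻³.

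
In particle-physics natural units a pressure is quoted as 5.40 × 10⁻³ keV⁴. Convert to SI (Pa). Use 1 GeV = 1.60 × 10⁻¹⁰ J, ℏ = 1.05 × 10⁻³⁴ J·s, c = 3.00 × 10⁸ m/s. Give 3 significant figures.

Pressure is [E]/[L]³ = [E]⁴/(ℏc)³.
1 GeV⁴ → 1/(ℏc)³ × (1 GeV in J)⁴ = 2.10 × 10³⁷ Pa.
Convert the energy scale: 5.40 × 10⁻³ keV⁴ = 5.40 × 10⁻²⁷ GeV⁴.
Result: 5.40 × 10⁻²⁷ × 2.10 × 10³⁷ = 1.13 × 10¹¹ Pa.

1.13 × 10¹¹ Pa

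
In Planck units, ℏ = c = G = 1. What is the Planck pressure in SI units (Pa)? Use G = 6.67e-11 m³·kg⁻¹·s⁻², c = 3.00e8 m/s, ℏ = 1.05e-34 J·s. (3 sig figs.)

4.68e113 Pa

From ℏ = c = G = 1 the pressure scale is p_P = c⁷/(ℏG²).
  = 2.19e59 / 4.67e-55
  = 4.68e113 Pa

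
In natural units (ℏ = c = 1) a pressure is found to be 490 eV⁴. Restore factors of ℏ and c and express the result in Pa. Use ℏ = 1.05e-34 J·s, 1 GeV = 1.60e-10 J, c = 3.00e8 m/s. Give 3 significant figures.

1.03e4 Pa

Pressure is [E]/[L]³ = [E]⁴/(ℏc)³.
1 GeV⁴ → 1/(ℏc)³ × (1 GeV in J)⁴ = 2.10e37 Pa.
Convert the energy scale: 490 eV⁴ = 4.90e-34 GeV⁴.
Result: 4.90e-34 × 2.10e37 = 1.03e4 Pa.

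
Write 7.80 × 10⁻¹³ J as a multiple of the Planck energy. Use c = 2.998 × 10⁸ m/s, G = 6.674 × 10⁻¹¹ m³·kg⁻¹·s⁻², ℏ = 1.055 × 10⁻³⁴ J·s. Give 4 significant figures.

3.986 × 10⁻²²

Planck energy: E_P = √(ℏc⁵/G) = 1.957 × 10⁹ J.
7.80 × 10⁻¹³ / 1.957 × 10⁹ = 3.986 × 10⁻²²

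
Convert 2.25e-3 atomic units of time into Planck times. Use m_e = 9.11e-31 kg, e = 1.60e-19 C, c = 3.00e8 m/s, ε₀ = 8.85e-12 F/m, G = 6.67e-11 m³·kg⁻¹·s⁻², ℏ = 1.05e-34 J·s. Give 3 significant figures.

atomic unit of time: τ_au = (4πε₀)²ℏ³/(m_e e⁴) = 2.40e-17 s
Planck time: t_P = √(ℏG/c⁵) = 5.37e-44 s
2.25e-3 × 2.40e-17 / 5.37e-44 = 1.01e24

1.01e24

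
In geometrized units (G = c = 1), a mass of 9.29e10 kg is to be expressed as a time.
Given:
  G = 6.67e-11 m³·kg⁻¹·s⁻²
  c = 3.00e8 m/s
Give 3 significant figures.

Mass → time via G/c³.
9.29e10 kg × (G/c³) = 2.29e-25 s

2.29e-25 s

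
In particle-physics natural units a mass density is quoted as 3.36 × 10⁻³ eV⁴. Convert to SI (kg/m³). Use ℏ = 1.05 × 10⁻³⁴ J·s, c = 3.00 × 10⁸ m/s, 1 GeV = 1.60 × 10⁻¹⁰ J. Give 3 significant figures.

Mass density is [E]/(c²[L]³) = [E]⁴/(ℏ³c⁵).
1 GeV⁴ → 1/(ℏ³c⁵) × (1 GeV in J)⁴ = 2.33 × 10²⁰ kg/m³.
Convert the energy scale: 3.36 × 10⁻³ eV⁴ = 3.36 × 10⁻³⁹ GeV⁴.
Result: 3.36 × 10⁻³⁹ × 2.33 × 10²⁰ = 7.83 × 10⁻¹⁹ kg/m³.

7.83 × 10⁻¹⁹ kg/m³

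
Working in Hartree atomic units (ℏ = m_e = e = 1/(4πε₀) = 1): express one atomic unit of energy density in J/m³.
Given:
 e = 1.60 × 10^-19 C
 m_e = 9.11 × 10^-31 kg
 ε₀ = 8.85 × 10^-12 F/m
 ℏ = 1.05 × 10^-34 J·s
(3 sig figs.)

3.01 × 10^13 J/m³

Dimensional analysis gives u_au = E_h/a₀³ = m_e⁴e¹⁰/((4πε₀)⁵ℏ⁸).
E_h = 4.38 × 10^-18 J
a₀ = 5.26 × 10^-11 m
E_h/a₀³ = 3.01 × 10^13 J/m³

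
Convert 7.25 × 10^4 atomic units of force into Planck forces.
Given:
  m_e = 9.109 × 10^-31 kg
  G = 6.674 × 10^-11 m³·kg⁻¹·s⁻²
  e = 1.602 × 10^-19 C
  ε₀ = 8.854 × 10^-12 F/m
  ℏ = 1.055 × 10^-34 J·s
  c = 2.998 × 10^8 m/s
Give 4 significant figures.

4.923 × 10^-47

atomic unit of force: F_au = E_h/a₀ = m_e²e⁶/((4πε₀)³ℏ⁴) = 8.220 × 10^-8 N
Planck force: F_P = c⁴/G = 1.210 × 10^44 N
7.25 × 10^4 × 8.220 × 10^-8 / 1.210 × 10^44 = 4.923 × 10^-47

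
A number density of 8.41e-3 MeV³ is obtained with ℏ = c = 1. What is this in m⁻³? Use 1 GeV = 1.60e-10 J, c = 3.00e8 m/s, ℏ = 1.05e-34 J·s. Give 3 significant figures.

1.10e36 m⁻³

Number density is [L]⁻³ = [E]³/(ℏc)³.
1 GeV³ → 1/(ℏc)³ × (1 GeV in J)³ = 1.31e47 m⁻³.
Convert the energy scale: 8.41e-3 MeV³ = 8.41e-12 GeV³.
Result: 8.41e-12 × 1.31e47 = 1.10e36 m⁻³.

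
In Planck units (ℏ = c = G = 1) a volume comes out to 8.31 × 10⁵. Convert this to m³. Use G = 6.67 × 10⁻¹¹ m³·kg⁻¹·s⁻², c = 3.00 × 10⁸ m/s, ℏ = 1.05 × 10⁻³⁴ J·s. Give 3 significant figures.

3.47 × 10⁻⁹⁹ m³

One Planck volume: V_P = (ℏG/c³)^(3/2) = 4.18 × 10⁻¹⁰⁵ m³.
8.31 × 10⁵ × 4.18 × 10⁻¹⁰⁵ m³ = 3.47 × 10⁻⁹⁹ m³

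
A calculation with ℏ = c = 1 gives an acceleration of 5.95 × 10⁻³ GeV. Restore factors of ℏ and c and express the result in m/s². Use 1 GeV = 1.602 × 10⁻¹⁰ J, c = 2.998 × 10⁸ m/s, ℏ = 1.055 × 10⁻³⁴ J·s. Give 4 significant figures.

2.709 × 10³⁰ m/s²

Acceleration is [L]/[T]² = c·[E]/ℏ.
1 GeV → c/ℏ × (1 GeV in J) = 4.552 × 10³² m/s².
Result: 5.95 × 10⁻³ × 4.552 × 10³² = 2.709 × 10³⁰ m/s².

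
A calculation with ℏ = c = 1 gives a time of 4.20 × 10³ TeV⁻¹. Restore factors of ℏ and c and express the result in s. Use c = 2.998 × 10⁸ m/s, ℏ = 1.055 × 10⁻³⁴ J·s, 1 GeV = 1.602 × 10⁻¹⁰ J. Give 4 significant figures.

2.766 × 10⁻²⁴ s

A time is [E]⁻¹ in ℏ=c=1; restore one factor of ℏ.
1 GeV⁻¹ → ℏ × (1 GeV in J)⁻¹ = 6.586 × 10⁻²⁵ s.
Convert the energy scale: 4.20 × 10³ TeV⁻¹ = 4.20 GeV⁻¹.
Result: 4.20 × 6.586 × 10⁻²⁵ = 2.766 × 10⁻²⁴ s.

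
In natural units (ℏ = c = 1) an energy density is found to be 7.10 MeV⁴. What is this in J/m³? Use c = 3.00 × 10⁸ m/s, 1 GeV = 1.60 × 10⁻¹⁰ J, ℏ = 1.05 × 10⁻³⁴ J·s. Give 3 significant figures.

[E]/[L]³ = [E]⁴/(ℏc)³; restore (ℏc)⁻³.
1 GeV⁴ → 1/(ℏc)³ × (1 GeV in J)⁴ = 2.10 × 10³⁷ J/m³.
Convert the energy scale: 7.10 MeV⁴ = 7.10 × 10⁻¹² GeV⁴.
Result: 7.10 × 10⁻¹² × 2.10 × 10³⁷ = 1.49 × 10²⁶ J/m³.

1.49 × 10²⁶ J/m³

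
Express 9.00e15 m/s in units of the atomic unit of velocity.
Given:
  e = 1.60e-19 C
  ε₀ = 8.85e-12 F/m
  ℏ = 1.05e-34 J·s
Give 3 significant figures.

atomic unit of velocity: v_au = e²/(4πε₀ℏ) = 2.19e6 m/s.
9.00e15 / 2.19e6 = 4.11e9

4.11e9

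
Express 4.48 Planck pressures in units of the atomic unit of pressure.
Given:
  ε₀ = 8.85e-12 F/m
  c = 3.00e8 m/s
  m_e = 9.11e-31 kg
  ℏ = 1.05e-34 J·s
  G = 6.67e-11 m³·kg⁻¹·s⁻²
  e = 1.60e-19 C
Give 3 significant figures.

Planck pressure: p_P = c⁷/(ℏG²) = 4.68e113 Pa
atomic unit of pressure: P_au = E_h/a₀³ = m_e⁴e¹⁰/((4πε₀)⁵ℏ⁸) = 3.01e13 Pa
4.48 × 4.68e113 / 3.01e13 = 6.96e100

6.96e100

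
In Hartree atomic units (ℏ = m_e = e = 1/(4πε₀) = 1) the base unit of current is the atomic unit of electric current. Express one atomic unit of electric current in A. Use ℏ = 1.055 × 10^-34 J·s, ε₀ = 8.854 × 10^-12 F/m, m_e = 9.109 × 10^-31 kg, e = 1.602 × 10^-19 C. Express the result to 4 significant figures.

I_au = e E_h/ℏ = m_e e⁵/((4πε₀)²ℏ³)
E_h = 4.354 × 10^-18 J
e·E_h/ℏ = 6.612 × 10^-3 A

6.612 × 10^-3 A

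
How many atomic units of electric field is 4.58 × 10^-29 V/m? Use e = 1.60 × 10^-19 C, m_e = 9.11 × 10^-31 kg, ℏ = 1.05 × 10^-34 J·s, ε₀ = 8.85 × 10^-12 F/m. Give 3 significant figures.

atomic unit of electric field: E_au = E_h/(e a₀) = m_e²e⁵/((4πε₀)³ℏ⁴) = 5.20 × 10^11 V/m.
4.58 × 10^-29 / 5.20 × 10^11 = 8.80 × 10^-41

8.80 × 10^-41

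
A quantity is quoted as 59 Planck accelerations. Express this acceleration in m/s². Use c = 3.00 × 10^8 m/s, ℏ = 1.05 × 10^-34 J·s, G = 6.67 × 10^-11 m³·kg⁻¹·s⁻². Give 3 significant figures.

One Planck acceleration: a_P = √(c⁷/(ℏG)) = 5.59 × 10^51 m/s².
59 × 5.59 × 10^51 m/s² = 3.30 × 10^53 m/s²

3.30 × 10^53 m/s²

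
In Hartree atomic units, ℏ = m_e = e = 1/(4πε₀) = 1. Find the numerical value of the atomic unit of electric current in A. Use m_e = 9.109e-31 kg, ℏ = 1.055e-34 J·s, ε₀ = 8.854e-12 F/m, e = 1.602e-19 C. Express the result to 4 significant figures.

Dimensional analysis gives I_au = e E_h/ℏ = m_e e⁵/((4πε₀)²ℏ³).
E_h = 4.354e-18 J
e·E_h/ℏ = 6.612e-3 A

6.612e-3 A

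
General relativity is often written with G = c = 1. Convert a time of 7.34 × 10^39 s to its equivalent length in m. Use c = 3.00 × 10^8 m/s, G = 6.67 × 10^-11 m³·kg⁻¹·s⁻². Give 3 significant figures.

Time → length via c.
7.34 × 10^39 s × (c) = 2.20 × 10^48 m

2.20 × 10^48 m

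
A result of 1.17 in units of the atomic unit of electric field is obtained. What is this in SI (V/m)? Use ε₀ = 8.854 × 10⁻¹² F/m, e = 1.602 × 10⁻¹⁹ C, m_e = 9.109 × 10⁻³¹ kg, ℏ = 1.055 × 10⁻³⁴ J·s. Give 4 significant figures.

One atomic unit of electric field: E_au = E_h/(e a₀) = m_e²e⁵/((4πε₀)³ℏ⁴) = 5.131 × 10¹¹ V/m.
1.17 × 5.131 × 10¹¹ V/m = 6.003 × 10¹¹ V/m

6.003 × 10¹¹ V/m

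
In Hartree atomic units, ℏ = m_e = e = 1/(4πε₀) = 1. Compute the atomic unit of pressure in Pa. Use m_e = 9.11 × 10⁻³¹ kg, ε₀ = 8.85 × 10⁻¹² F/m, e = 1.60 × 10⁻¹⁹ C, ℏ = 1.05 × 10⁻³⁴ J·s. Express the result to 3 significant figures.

3.01 × 10¹³ Pa

Dimensional analysis gives P_au = E_h/a₀³ = m_e⁴e¹⁰/((4πε₀)⁵ℏ⁸).
E_h = 4.38 × 10⁻¹⁸ J
a₀ = 5.26 × 10⁻¹¹ m
E_h/a₀³ = 3.01 × 10¹³ Pa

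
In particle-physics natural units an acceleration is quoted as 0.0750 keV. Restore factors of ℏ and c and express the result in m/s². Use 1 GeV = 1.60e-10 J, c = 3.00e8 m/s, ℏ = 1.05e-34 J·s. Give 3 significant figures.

3.43e25 m/s²

Acceleration is [L]/[T]² = c·[E]/ℏ.
1 GeV → c/ℏ × (1 GeV in J) = 4.57e32 m/s².
Convert the energy scale: 0.0750 keV = 7.50e-8 GeV.
Result: 7.50e-8 × 4.57e32 = 3.43e25 m/s².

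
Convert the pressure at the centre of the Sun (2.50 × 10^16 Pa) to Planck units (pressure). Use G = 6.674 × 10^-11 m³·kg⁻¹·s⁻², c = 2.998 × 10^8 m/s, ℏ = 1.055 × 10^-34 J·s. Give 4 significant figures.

5.397 × 10^-98

Planck pressure: p_P = c⁷/(ℏG²) = 4.632 × 10^113 Pa.
2.50 × 10^16 / 4.632 × 10^113 = 5.397 × 10^-98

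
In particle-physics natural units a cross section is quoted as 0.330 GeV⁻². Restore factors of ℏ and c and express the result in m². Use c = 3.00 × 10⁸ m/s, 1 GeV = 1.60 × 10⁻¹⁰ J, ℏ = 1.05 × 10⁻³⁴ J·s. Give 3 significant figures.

Area is [L]² = [E]⁻²·(ℏc)²; restore (ℏc)².
1 GeV⁻² → (ℏc)² × (1 GeV in J)⁻² = 3.88 × 10⁻³² m².
Result: 0.330 × 3.88 × 10⁻³² = 1.28 × 10⁻³² m².

1.28 × 10⁻³² m²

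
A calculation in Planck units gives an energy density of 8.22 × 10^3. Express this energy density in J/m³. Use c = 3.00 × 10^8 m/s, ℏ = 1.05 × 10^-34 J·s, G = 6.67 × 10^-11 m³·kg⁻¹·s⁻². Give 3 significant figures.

One Planck energy density: u_P = c⁷/(ℏG²) = 4.68 × 10^113 J/m³.
8.22 × 10^3 × 4.68 × 10^113 J/m³ = 3.85 × 10^117 J/m³

3.85 × 10^117 J/m³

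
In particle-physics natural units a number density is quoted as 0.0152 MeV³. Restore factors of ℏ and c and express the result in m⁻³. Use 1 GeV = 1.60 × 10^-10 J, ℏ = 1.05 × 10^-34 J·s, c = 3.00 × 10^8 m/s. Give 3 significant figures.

Number density is [L]⁻³ = [E]³/(ℏc)³.
1 GeV³ → 1/(ℏc)³ × (1 GeV in J)³ = 1.31 × 10^47 m⁻³.
Convert the energy scale: 0.0152 MeV³ = 1.52 × 10^-11 GeV³.
Result: 1.52 × 10^-11 × 1.31 × 10^47 = 1.99 × 10^36 m⁻³.

1.99 × 10^36 m⁻³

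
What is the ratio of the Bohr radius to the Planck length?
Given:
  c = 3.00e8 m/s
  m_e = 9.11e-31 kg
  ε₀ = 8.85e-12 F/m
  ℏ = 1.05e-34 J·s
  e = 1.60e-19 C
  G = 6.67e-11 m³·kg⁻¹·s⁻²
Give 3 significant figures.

Bohr radius: a₀ = 4πε₀ℏ²/(m_e e²) = 5.26e-11 m
Planck length: ℓ_P = √(ℏG/c³) = 1.61e-35 m
ratio = 5.26e-11 / 1.61e-35 = 3.26e24

3.26e24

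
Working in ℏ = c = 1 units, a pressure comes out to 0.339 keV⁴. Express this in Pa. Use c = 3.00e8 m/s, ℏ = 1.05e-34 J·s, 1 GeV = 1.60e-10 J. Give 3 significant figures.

7.11e12 Pa

Pressure is [E]/[L]³ = [E]⁴/(ℏc)³.
1 GeV⁴ → 1/(ℏc)³ × (1 GeV in J)⁴ = 2.10e37 Pa.
Convert the energy scale: 0.339 keV⁴ = 3.39e-25 GeV⁴.
Result: 3.39e-25 × 2.10e37 = 7.11e12 Pa.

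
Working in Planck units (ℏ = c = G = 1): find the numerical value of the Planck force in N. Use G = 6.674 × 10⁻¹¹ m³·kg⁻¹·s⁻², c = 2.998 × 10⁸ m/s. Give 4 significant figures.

Dimensional analysis gives F_P = c⁴/G.
  = 8.078 × 10³³ / 6.674 × 10⁻¹¹
  = 1.210 × 10⁴⁴ N

1.210 × 10⁴⁴ N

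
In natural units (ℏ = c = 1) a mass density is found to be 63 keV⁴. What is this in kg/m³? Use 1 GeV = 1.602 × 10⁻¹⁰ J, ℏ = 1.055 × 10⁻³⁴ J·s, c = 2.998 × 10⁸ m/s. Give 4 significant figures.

Mass density is [E]/(c²[L]³) = [E]⁴/(ℏ³c⁵).
1 GeV⁴ → 1/(ℏ³c⁵) × (1 GeV in J)⁴ = 2.316 × 10²⁰ kg/m³.
Convert the energy scale: 63 keV⁴ = 6.30 × 10⁻²³ GeV⁴.
Result: 6.30 × 10⁻²³ × 2.316 × 10²⁰ = 0.01459 kg/m³.

0.01459 kg/m³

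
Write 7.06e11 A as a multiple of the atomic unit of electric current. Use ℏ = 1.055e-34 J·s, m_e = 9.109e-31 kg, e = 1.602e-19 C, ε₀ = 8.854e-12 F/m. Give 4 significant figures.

1.068e14

atomic unit of electric current: I_au = e E_h/ℏ = m_e e⁵/((4πε₀)²ℏ³) = 6.612e-3 A.
7.06e11 / 6.612e-3 = 1.068e14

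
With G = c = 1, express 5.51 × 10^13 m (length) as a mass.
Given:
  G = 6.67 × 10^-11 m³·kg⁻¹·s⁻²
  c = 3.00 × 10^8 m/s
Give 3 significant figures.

7.43 × 10^40 kg

Length → mass via c²/G.
5.51 × 10^13 m × (c²/G) = 7.43 × 10^40 kg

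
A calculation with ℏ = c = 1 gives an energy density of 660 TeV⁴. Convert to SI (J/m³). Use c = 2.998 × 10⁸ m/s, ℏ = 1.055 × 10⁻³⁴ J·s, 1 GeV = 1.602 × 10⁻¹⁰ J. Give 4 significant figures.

1.374 × 10⁵² J/m³

[E]/[L]³ = [E]⁴/(ℏc)³; restore (ℏc)⁻³.
1 GeV⁴ → 1/(ℏc)³ × (1 GeV in J)⁴ = 2.082 × 10³⁷ J/m³.
Convert the energy scale: 660 TeV⁴ = 6.60 × 10¹⁴ GeV⁴.
Result: 6.60 × 10¹⁴ × 2.082 × 10³⁷ = 1.374 × 10⁵² J/m³.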